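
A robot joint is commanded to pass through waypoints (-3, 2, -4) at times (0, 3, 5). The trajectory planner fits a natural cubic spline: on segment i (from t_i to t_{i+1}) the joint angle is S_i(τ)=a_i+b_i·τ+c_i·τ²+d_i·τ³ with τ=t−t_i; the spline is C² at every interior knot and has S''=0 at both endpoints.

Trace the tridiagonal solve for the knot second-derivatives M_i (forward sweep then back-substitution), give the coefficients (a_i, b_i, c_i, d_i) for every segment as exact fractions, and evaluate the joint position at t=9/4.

  seg 0: a=-3 b=46/15 c=0 d=-7/45
  seg 1: a=2 b=-17/15 c=-7/5 d=7/30
S(9/4) = 681/320

Δ: Δ0=5/3, Δ1=-3
row 1: diag=10, rhs=-28; c'=1/5, d'=-14/5
back: M1=-14/5
M: M0=0, M1=-14/5, M2=0
seg 0: a=-3, c=M0/2=0, d=(M1−M0)/(6·3)=-7/45, b=Δ0−h0·(2M0+M1)/6=46/15
seg 1: a=2, c=M1/2=-7/5, d=(M2−M1)/(6·2)=7/30, b=Δ1−h1·(2M1+M2)/6=-17/15
t_q=9/4 → seg 0, τ=9/4; S=-3+46/15·τ+0·τ²+-7/45·τ³=681/320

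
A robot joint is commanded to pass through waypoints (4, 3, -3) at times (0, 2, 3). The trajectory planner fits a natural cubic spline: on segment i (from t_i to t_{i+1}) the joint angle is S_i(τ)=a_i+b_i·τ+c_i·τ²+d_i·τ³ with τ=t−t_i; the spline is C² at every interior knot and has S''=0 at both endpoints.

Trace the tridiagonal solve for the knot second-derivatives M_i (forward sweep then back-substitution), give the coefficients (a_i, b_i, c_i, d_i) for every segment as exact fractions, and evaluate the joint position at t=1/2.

  seg 0: a=4 b=4/3 c=0 d=-11/24
  seg 1: a=3 b=-25/6 c=-11/4 d=11/12
S(1/2) = 295/64

Δ: Δ0=-1/2, Δ1=-6
row 1: diag=6, rhs=-33; c'=1/6, d'=-11/2
back: M1=-11/2
M: M0=0, M1=-11/2, M2=0
seg 0: a=4, c=M0/2=0, d=(M1−M0)/(6·2)=-11/24, b=Δ0−h0·(2M0+M1)/6=4/3
seg 1: a=3, c=M1/2=-11/4, d=(M2−M1)/(6·1)=11/12, b=Δ1−h1·(2M1+M2)/6=-25/6
t_q=1/2 → seg 0, τ=1/2; S=4+4/3·τ+0·τ²+-11/24·τ³=295/64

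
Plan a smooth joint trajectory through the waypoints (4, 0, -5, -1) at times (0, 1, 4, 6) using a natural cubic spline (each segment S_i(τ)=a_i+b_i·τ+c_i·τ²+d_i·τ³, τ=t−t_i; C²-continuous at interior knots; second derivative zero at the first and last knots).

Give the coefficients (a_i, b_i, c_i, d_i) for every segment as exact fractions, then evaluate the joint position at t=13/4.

Δ: Δ0=-4, Δ1=-5/3, Δ2=2
row 1: diag=8, rhs=14; c'=3/8, d'=7/4
row 2: denom=10−3·3/8=71/8; d'=(22−3·7/4)/(71/8)=134/71
back: M2=134/71
back: M1=7/4−3/8·134/71=74/71
M: M0=0, M1=74/71, M2=134/71, M3=0
seg 0: a=4, c=M0/2=0, d=(M1−M0)/(6·1)=37/213, b=Δ0−h0·(2M0+M1)/6=-889/213
seg 1: a=0, c=M1/2=37/71, d=(M2−M1)/(6·3)=10/213, b=Δ1−h1·(2M1+M2)/6=-778/213
seg 2: a=-5, c=M2/2=67/71, d=(M3−M2)/(6·2)=-67/426, b=Δ2−h2·(2M2+M3)/6=158/213
t_q=13/4 → seg 1, τ=9/4; S=0+-778/213·τ+37/71·τ²+10/213·τ³=-11463/2272

  seg 0: a=4 b=-889/213 c=0 d=37/213
  seg 1: a=0 b=-778/213 c=37/71 d=10/213
  seg 2: a=-5 b=158/213 c=67/71 d=-67/426
S(13/4) = -11463/2272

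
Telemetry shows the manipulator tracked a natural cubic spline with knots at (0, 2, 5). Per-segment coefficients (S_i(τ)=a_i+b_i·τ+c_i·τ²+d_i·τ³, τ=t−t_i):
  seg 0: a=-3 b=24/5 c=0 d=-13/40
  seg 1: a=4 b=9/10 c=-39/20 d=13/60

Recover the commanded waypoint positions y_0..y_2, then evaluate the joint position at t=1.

y_0 = S_0(0) = a_0 = -3
y_1 = S_1(0) = a_1 = 4
y_2 = S_1(3) = -5
t_q=1 is in segment 0 (τ=1); S_0(τ)=59/40

y_0=-3 y_1=4 y_2=-5
S(1) = 59/40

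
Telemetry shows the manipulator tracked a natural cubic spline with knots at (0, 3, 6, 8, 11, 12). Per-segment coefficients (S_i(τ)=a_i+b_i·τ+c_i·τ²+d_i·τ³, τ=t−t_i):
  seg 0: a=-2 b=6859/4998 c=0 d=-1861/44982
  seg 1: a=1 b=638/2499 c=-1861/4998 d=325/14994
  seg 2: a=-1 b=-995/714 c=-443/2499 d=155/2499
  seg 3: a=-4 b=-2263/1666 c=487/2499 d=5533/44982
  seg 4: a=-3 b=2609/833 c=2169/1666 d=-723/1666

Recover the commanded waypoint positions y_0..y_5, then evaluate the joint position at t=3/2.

y_0 = S_0(0) = a_0 = -2
y_1 = S_1(0) = a_1 = 1
y_2 = S_2(0) = a_2 = -1
y_3 = S_3(0) = a_3 = -4
y_4 = S_4(0) = a_4 = -3
y_5 = S_4(1) = 1
t_q=3/2 is in segment 0 (τ=3/2); S_0(τ)=-1081/13328

y_0=-2 y_1=1 y_2=-1 y_3=-4 y_4=-3 y_5=1
S(3/2) = -1081/13328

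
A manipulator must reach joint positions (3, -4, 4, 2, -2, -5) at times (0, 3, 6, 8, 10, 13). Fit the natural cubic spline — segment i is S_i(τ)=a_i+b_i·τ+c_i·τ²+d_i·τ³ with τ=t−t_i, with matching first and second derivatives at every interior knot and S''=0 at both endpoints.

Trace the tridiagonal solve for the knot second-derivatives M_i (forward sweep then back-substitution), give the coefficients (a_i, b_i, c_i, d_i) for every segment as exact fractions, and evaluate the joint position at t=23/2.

Δ: Δ0=-7/3, Δ1=8/3, Δ2=-1, Δ3=-2, Δ4=-1
row 1: diag=12, rhs=30; c'=1/4, d'=5/2
row 2: denom=10−3·1/4=37/4; d'=(-22−3·5/2)/(37/4)=-118/37
row 3: denom=8−2·8/37=280/37; d'=(-6−2·-118/37)/(280/37)=1/20
row 4: denom=10−2·37/140=663/70; d'=(6−2·1/20)/(663/70)=413/663
back: M4=413/663
back: M3=1/20−37/140·413/663=-76/663
back: M2=-118/37−8/37·-76/663=-2098/663
back: M1=5/2−1/4·-2098/663=2182/663
M: M0=0, M1=2182/663, M2=-2098/663, M3=-76/663, M4=413/663, M5=0
seg 0: a=3, c=M0/2=0, d=(M1−M0)/(6·3)=1091/5967, b=Δ0−h0·(2M0+M1)/6=-2638/663
seg 1: a=-4, c=M1/2=1091/663, d=(M2−M1)/(6·3)=-2140/5967, b=Δ1−h1·(2M1+M2)/6=635/663
seg 2: a=4, c=M2/2=-1049/663, d=(M3−M2)/(6·2)=337/1326, b=Δ2−h2·(2M2+M3)/6=761/663
seg 3: a=2, c=M3/2=-38/663, d=(M4−M3)/(6·2)=163/2652, b=Δ3−h3·(2M3+M4)/6=-471/221
seg 4: a=-2, c=M4/2=413/1326, d=(M5−M4)/(6·3)=-413/11934, b=Δ4−h4·(2M4+M5)/6=-1076/663
t_q=23/2 → seg 4, τ=3/2; S=-2+-1076/663·τ+413/1326·τ²+-413/11934·τ³=-13615/3536

  seg 0: a=3 b=-2638/663 c=0 d=1091/5967
  seg 1: a=-4 b=635/663 c=1091/663 d=-2140/5967
  seg 2: a=4 b=761/663 c=-1049/663 d=337/1326
  seg 3: a=2 b=-471/221 c=-38/663 d=163/2652
  seg 4: a=-2 b=-1076/663 c=413/1326 d=-413/11934
S(23/2) = -13615/3536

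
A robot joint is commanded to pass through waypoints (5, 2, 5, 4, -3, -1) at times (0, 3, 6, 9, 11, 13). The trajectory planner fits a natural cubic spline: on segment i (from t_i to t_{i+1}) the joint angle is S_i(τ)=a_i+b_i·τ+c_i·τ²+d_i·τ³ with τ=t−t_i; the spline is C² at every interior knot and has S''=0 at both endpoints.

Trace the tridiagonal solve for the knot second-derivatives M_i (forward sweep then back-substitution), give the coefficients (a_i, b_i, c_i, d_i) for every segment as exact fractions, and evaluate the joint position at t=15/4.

  seg 0: a=5 b=-4807/3132 c=0 d=1675/28188
  seg 1: a=2 b=109/1566 c=1675/3132 d=-2111/28188
  seg 2: a=5 b=3935/3132 c=-109/783 d=-3671/28188
  seg 3: a=4 b=-4847/1566 c=-1369/1044 d=3473/6264
  seg 4: a=-3 b=-1321/783 c=526/261 d=-263/783
S(15/4) = 51703/22272

Δ: Δ0=-1, Δ1=1, Δ2=-1/3, Δ3=-7/2, Δ4=1
row 1: diag=12, rhs=12; c'=1/4, d'=1
row 2: denom=12−3·1/4=45/4; d'=(-8−3·1)/(45/4)=-44/45
row 3: denom=10−3·4/15=46/5; d'=(-19−3·-44/45)/(46/5)=-241/138
row 4: denom=8−2·5/23=174/23; d'=(27−2·-241/138)/(174/23)=1052/261
back: M4=1052/261
back: M3=-241/138−5/23·1052/261=-1369/522
back: M2=-44/45−4/15·-1369/522=-218/783
back: M1=1−1/4·-218/783=1675/1566
M: M0=0, M1=1675/1566, M2=-218/783, M3=-1369/522, M4=1052/261, M5=0
seg 0: a=5, c=M0/2=0, d=(M1−M0)/(6·3)=1675/28188, b=Δ0−h0·(2M0+M1)/6=-4807/3132
seg 1: a=2, c=M1/2=1675/3132, d=(M2−M1)/(6·3)=-2111/28188, b=Δ1−h1·(2M1+M2)/6=109/1566
seg 2: a=5, c=M2/2=-109/783, d=(M3−M2)/(6·3)=-3671/28188, b=Δ2−h2·(2M2+M3)/6=3935/3132
seg 3: a=4, c=M3/2=-1369/1044, d=(M4−M3)/(6·2)=3473/6264, b=Δ3−h3·(2M3+M4)/6=-4847/1566
seg 4: a=-3, c=M4/2=526/261, d=(M5−M4)/(6·2)=-263/783, b=Δ4−h4·(2M4+M5)/6=-1321/783
t_q=15/4 → seg 1, τ=3/4; S=2+109/1566·τ+1675/3132·τ²+-2111/28188·τ³=51703/22272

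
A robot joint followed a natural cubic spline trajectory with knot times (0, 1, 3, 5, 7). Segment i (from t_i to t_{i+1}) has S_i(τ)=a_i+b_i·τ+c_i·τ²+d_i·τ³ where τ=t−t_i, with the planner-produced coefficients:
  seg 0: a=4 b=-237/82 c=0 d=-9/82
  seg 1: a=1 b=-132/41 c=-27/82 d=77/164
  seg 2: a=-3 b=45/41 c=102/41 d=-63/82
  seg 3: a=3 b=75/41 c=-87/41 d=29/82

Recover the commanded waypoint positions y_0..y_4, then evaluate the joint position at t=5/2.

y_0 = S_0(0) = a_0 = 4
y_1 = S_1(0) = a_1 = 1
y_2 = S_2(0) = a_2 = -3
y_3 = S_3(0) = a_3 = 3
y_4 = S_3(2) = 1
t_q=5/2 is in segment 1 (τ=3/2); S_1(τ)=-3917/1312

y_0=4 y_1=1 y_2=-3 y_3=3 y_4=1
S(5/2) = -3917/1312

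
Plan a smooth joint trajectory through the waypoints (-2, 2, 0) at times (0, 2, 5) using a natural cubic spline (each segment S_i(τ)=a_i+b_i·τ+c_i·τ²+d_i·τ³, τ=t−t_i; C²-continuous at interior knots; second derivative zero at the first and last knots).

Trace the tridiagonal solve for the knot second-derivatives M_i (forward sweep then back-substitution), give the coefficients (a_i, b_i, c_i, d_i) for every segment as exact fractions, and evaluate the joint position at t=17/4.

Δ: Δ0=2, Δ1=-2/3
row 1: diag=10, rhs=-16; c'=3/10, d'=-8/5
back: M1=-8/5
M: M0=0, M1=-8/5, M2=0
seg 0: a=-2, c=M0/2=0, d=(M1−M0)/(6·2)=-2/15, b=Δ0−h0·(2M0+M1)/6=38/15
seg 1: a=2, c=M1/2=-4/5, d=(M2−M1)/(6·3)=4/45, b=Δ1−h1·(2M1+M2)/6=14/15
t_q=17/4 → seg 1, τ=9/4; S=2+14/15·τ+-4/5·τ²+4/45·τ³=17/16

  seg 0: a=-2 b=38/15 c=0 d=-2/15
  seg 1: a=2 b=14/15 c=-4/5 d=4/45
S(17/4) = 17/16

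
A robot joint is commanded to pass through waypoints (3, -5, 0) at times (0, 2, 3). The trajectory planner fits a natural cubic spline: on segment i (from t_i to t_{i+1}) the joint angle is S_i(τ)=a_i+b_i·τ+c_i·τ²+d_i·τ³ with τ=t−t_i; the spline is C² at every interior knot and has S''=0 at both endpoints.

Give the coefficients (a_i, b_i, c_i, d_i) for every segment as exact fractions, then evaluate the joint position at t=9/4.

  seg 0: a=3 b=-7 c=0 d=3/4
  seg 1: a=-5 b=2 c=9/2 d=-3/2
S(9/4) = -543/128

Δ: Δ0=-4, Δ1=5
row 1: diag=6, rhs=54; c'=1/6, d'=9
back: M1=9
M: M0=0, M1=9, M2=0
seg 0: a=3, c=M0/2=0, d=(M1−M0)/(6·2)=3/4, b=Δ0−h0·(2M0+M1)/6=-7
seg 1: a=-5, c=M1/2=9/2, d=(M2−M1)/(6·1)=-3/2, b=Δ1−h1·(2M1+M2)/6=2
t_q=9/4 → seg 1, τ=1/4; S=-5+2·τ+9/2·τ²+-3/2·τ³=-543/128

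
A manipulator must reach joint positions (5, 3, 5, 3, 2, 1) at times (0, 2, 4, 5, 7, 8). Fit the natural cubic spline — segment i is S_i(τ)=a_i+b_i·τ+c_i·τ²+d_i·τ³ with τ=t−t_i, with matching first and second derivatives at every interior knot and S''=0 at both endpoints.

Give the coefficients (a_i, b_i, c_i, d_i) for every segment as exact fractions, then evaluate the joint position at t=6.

Δ: Δ0=-1, Δ1=1, Δ2=-2, Δ3=-1/2, Δ4=-1
row 1: diag=8, rhs=12; c'=1/4, d'=3/2
row 2: denom=6−2·1/4=11/2; d'=(-18−2·3/2)/(11/2)=-42/11
row 3: denom=6−1·2/11=64/11; d'=(9−1·-42/11)/(64/11)=141/64
row 4: denom=6−2·11/32=85/16; d'=(-3−2·141/64)/(85/16)=-237/170
back: M4=-237/170
back: M3=141/64−11/32·-237/170=228/85
back: M2=-42/11−2/11·228/85=-366/85
back: M1=3/2−1/4·-366/85=219/85
M: M0=0, M1=219/85, M2=-366/85, M3=228/85, M4=-237/170, M5=0
seg 0: a=5, c=M0/2=0, d=(M1−M0)/(6·2)=73/340, b=Δ0−h0·(2M0+M1)/6=-158/85
seg 1: a=3, c=M1/2=219/170, d=(M2−M1)/(6·2)=-39/68, b=Δ1−h1·(2M1+M2)/6=61/85
seg 2: a=5, c=M2/2=-183/85, d=(M3−M2)/(6·1)=99/85, b=Δ2−h2·(2M2+M3)/6=-86/85
seg 3: a=3, c=M3/2=114/85, d=(M4−M3)/(6·2)=-231/680, b=Δ3−h3·(2M3+M4)/6=-31/17
seg 4: a=2, c=M4/2=-237/340, d=(M5−M4)/(6·1)=79/340, b=Δ4−h4·(2M4+M5)/6=-91/170
t_q=6 → seg 3, τ=1; S=3+-31/17·τ+114/85·τ²+-231/680·τ³=1481/680

  seg 0: a=5 b=-158/85 c=0 d=73/340
  seg 1: a=3 b=61/85 c=219/170 d=-39/68
  seg 2: a=5 b=-86/85 c=-183/85 d=99/85
  seg 3: a=3 b=-31/17 c=114/85 d=-231/680
  seg 4: a=2 b=-91/170 c=-237/340 d=79/340
S(6) = 1481/680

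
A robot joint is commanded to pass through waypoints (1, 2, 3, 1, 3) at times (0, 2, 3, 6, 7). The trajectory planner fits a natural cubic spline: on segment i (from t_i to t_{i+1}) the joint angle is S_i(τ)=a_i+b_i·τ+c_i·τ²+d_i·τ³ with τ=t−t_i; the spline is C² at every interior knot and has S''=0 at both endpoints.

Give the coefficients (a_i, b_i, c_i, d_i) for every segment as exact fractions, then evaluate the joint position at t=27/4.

Δ: Δ0=1/2, Δ1=1, Δ2=-2/3, Δ3=2
row 1: diag=6, rhs=3; c'=1/6, d'=1/2
row 2: denom=8−1·1/6=47/6; d'=(-10−1·1/2)/(47/6)=-63/47
row 3: denom=8−3·18/47=322/47; d'=(16−3·-63/47)/(322/47)=941/322
back: M3=941/322
back: M2=-63/47−18/47·941/322=-396/161
back: M1=1/2−1/6·-396/161=293/322
M: M0=0, M1=293/322, M2=-396/161, M3=941/322, M4=0
seg 0: a=1, c=M0/2=0, d=(M1−M0)/(6·2)=293/3864, b=Δ0−h0·(2M0+M1)/6=95/483
seg 1: a=2, c=M1/2=293/644, d=(M2−M1)/(6·1)=-155/276, b=Δ1−h1·(2M1+M2)/6=1069/966
seg 2: a=3, c=M2/2=-198/161, d=(M3−M2)/(6·3)=1733/5796, b=Δ2−h2·(2M2+M3)/6=641/1932
seg 3: a=1, c=M3/2=941/644, d=(M4−M3)/(6·1)=-941/1932, b=Δ3−h3·(2M3+M4)/6=991/966
t_q=27/4 → seg 3, τ=3/4; S=1+991/966·τ+941/644·τ²+-941/1932·τ³=98335/41216

  seg 0: a=1 b=95/483 c=0 d=293/3864
  seg 1: a=2 b=1069/966 c=293/644 d=-155/276
  seg 2: a=3 b=641/1932 c=-198/161 d=1733/5796
  seg 3: a=1 b=991/966 c=941/644 d=-941/1932
S(27/4) = 98335/41216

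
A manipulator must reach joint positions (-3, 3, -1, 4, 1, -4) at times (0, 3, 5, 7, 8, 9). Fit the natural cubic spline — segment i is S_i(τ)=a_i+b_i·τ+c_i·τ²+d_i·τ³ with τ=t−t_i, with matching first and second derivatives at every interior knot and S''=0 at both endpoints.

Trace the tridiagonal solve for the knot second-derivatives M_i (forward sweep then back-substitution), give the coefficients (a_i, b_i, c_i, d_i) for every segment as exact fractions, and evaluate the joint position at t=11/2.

  seg 0: a=-3 b=6053/1588 c=0 d=-959/4764
  seg 1: a=3 b=-1289/794 c=-2877/1588 d=1289/1588
  seg 2: a=-1 b=691/794 c=4857/1588 d=-3563/3176
  seg 3: a=4 b=-142/397 c=-1458/397 d=409/397
  seg 4: a=1 b=-1831/397 c=-231/397 d=77/397
S(11/2) = 1513/25408

Δ: Δ0=2, Δ1=-2, Δ2=5/2, Δ3=-3, Δ4=-5
row 1: diag=10, rhs=-24; c'=1/5, d'=-12/5
row 2: denom=8−2·1/5=38/5; d'=(27−2·-12/5)/(38/5)=159/38
row 3: denom=6−2·5/19=104/19; d'=(-33−2·159/38)/(104/19)=-393/52
row 4: denom=4−1·19/104=397/104; d'=(-12−1·-393/52)/(397/104)=-462/397
back: M4=-462/397
back: M3=-393/52−19/104·-462/397=-2916/397
back: M2=159/38−5/19·-2916/397=4857/794
back: M1=-12/5−1/5·4857/794=-2877/794
M: M0=0, M1=-2877/794, M2=4857/794, M3=-2916/397, M4=-462/397, M5=0
seg 0: a=-3, c=M0/2=0, d=(M1−M0)/(6·3)=-959/4764, b=Δ0−h0·(2M0+M1)/6=6053/1588
seg 1: a=3, c=M1/2=-2877/1588, d=(M2−M1)/(6·2)=1289/1588, b=Δ1−h1·(2M1+M2)/6=-1289/794
seg 2: a=-1, c=M2/2=4857/1588, d=(M3−M2)/(6·2)=-3563/3176, b=Δ2−h2·(2M2+M3)/6=691/794
seg 3: a=4, c=M3/2=-1458/397, d=(M4−M3)/(6·1)=409/397, b=Δ3−h3·(2M3+M4)/6=-142/397
seg 4: a=1, c=M4/2=-231/397, d=(M5−M4)/(6·1)=77/397, b=Δ4−h4·(2M4+M5)/6=-1831/397
t_q=11/2 → seg 2, τ=1/2; S=-1+691/794·τ+4857/1588·τ²+-3563/3176·τ³=1513/25408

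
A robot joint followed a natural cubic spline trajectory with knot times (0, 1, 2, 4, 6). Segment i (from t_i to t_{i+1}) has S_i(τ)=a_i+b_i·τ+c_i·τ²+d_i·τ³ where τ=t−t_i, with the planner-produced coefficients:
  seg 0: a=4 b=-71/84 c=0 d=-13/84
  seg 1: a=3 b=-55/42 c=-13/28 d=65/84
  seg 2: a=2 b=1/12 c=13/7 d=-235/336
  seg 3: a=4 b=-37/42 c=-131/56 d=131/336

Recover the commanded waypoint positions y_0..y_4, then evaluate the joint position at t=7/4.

y_0 = S_0(0) = a_0 = 4
y_1 = S_1(0) = a_1 = 3
y_2 = S_2(0) = a_2 = 2
y_3 = S_3(0) = a_3 = 4
y_4 = S_3(2) = -4
t_q=7/4 is in segment 1 (τ=3/4); S_1(τ)=3733/1792

y_0=4 y_1=3 y_2=2 y_3=4 y_4=-4
S(7/4) = 3733/1792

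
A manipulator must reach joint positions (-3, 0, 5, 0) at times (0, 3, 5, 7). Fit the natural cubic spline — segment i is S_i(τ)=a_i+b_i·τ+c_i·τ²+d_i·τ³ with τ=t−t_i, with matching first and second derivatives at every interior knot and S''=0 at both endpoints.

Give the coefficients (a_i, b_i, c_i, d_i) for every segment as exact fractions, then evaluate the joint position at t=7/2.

Δ: Δ0=1, Δ1=5/2, Δ2=-5/2
row 1: diag=10, rhs=9; c'=1/5, d'=9/10
row 2: denom=8−2·1/5=38/5; d'=(-30−2·9/10)/(38/5)=-159/38
back: M2=-159/38
back: M1=9/10−1/5·-159/38=33/19
M: M0=0, M1=33/19, M2=-159/38, M3=0
seg 0: a=-3, c=M0/2=0, d=(M1−M0)/(6·3)=11/114, b=Δ0−h0·(2M0+M1)/6=5/38
seg 1: a=0, c=M1/2=33/38, d=(M2−M1)/(6·2)=-75/152, b=Δ1−h1·(2M1+M2)/6=52/19
seg 2: a=5, c=M2/2=-159/76, d=(M3−M2)/(6·2)=53/152, b=Δ2−h2·(2M2+M3)/6=11/38
t_q=7/2 → seg 1, τ=1/2; S=0+52/19·τ+33/38·τ²+-75/152·τ³=1853/1216

  seg 0: a=-3 b=5/38 c=0 d=11/114
  seg 1: a=0 b=52/19 c=33/38 d=-75/152
  seg 2: a=5 b=11/38 c=-159/76 d=53/152
S(7/2) = 1853/1216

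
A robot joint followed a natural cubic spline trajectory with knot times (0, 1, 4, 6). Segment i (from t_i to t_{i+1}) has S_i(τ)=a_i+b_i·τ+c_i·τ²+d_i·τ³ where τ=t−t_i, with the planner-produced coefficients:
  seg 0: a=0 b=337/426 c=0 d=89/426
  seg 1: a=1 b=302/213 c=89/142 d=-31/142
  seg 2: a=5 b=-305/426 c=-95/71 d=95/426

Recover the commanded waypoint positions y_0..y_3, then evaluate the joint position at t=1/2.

y_0 = S_0(0) = a_0 = 0
y_1 = S_1(0) = a_1 = 1
y_2 = S_2(0) = a_2 = 5
y_3 = S_2(2) = 0
t_q=1/2 is in segment 0 (τ=1/2); S_0(τ)=479/1136

y_0=0 y_1=1 y_2=5 y_3=0
S(1/2) = 479/1136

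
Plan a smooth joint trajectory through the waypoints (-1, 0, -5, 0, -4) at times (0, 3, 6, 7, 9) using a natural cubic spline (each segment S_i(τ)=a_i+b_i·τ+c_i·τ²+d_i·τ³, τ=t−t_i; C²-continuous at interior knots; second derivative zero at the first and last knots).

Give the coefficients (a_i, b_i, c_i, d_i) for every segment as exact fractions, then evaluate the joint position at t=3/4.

Δ: Δ0=1/3, Δ1=-5/3, Δ2=5, Δ3=-2
row 1: diag=12, rhs=-12; c'=1/4, d'=-1
row 2: denom=8−3·1/4=29/4; d'=(40−3·-1)/(29/4)=172/29
row 3: denom=6−1·4/29=170/29; d'=(-42−1·172/29)/(170/29)=-139/17
back: M3=-139/17
back: M2=172/29−4/29·-139/17=120/17
back: M1=-1−1/4·120/17=-47/17
M: M0=0, M1=-47/17, M2=120/17, M3=-139/17, M4=0
seg 0: a=-1, c=M0/2=0, d=(M1−M0)/(6·3)=-47/306, b=Δ0−h0·(2M0+M1)/6=175/102
seg 1: a=0, c=M1/2=-47/34, d=(M2−M1)/(6·3)=167/306, b=Δ1−h1·(2M1+M2)/6=-124/51
seg 2: a=-5, c=M2/2=60/17, d=(M3−M2)/(6·1)=-259/102, b=Δ2−h2·(2M2+M3)/6=409/102
seg 3: a=0, c=M3/2=-139/34, d=(M4−M3)/(6·2)=139/204, b=Δ3−h3·(2M3+M4)/6=176/51
t_q=3/4 → seg 0, τ=3/4; S=-1+175/102·τ+0·τ²+-47/306·τ³=483/2176

  seg 0: a=-1 b=175/102 c=0 d=-47/306
  seg 1: a=0 b=-124/51 c=-47/34 d=167/306
  seg 2: a=-5 b=409/102 c=60/17 d=-259/102
  seg 3: a=0 b=176/51 c=-139/34 d=139/204
S(3/4) = 483/2176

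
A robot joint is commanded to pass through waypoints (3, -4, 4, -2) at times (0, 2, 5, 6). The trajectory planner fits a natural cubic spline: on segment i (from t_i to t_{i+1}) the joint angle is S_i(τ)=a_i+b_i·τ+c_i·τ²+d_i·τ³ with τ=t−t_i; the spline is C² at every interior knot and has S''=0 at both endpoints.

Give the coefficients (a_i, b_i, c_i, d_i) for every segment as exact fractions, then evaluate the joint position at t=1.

  seg 0: a=3 b=-2395/426 c=0 d=113/213
  seg 1: a=-4 b=317/426 c=226/71 d=-361/426
  seg 2: a=4 b=-647/213 c=-631/142 d=631/426
S(1) = -297/142

Δ: Δ0=-7/2, Δ1=8/3, Δ2=-6
row 1: diag=10, rhs=37; c'=3/10, d'=37/10
row 2: denom=8−3·3/10=71/10; d'=(-52−3·37/10)/(71/10)=-631/71
back: M2=-631/71
back: M1=37/10−3/10·-631/71=452/71
M: M0=0, M1=452/71, M2=-631/71, M3=0
seg 0: a=3, c=M0/2=0, d=(M1−M0)/(6·2)=113/213, b=Δ0−h0·(2M0+M1)/6=-2395/426
seg 1: a=-4, c=M1/2=226/71, d=(M2−M1)/(6·3)=-361/426, b=Δ1−h1·(2M1+M2)/6=317/426
seg 2: a=4, c=M2/2=-631/142, d=(M3−M2)/(6·1)=631/426, b=Δ2−h2·(2M2+M3)/6=-647/213
t_q=1 → seg 0, τ=1; S=3+-2395/426·τ+0·τ²+113/213·τ³=-297/142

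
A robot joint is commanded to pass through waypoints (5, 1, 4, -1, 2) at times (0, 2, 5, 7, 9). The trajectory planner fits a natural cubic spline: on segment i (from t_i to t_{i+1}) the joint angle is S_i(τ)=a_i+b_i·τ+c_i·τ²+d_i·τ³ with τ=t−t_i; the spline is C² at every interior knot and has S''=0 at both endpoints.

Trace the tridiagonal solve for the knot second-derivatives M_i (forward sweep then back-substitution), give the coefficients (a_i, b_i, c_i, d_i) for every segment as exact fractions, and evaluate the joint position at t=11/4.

  seg 0: a=5 b=-128/43 c=0 d=21/86
  seg 1: a=1 b=-2/43 c=63/43 d=-16/43
  seg 2: a=4 b=-56/43 c=-81/43 d=221/344
  seg 3: a=-1 b=-97/86 c=339/172 d=-113/344
S(11/4) = 1123/688

Δ: Δ0=-2, Δ1=1, Δ2=-5/2, Δ3=3/2
row 1: diag=10, rhs=18; c'=3/10, d'=9/5
row 2: denom=10−3·3/10=91/10; d'=(-21−3·9/5)/(91/10)=-264/91
row 3: denom=8−2·20/91=688/91; d'=(24−2·-264/91)/(688/91)=339/86
back: M3=339/86
back: M2=-264/91−20/91·339/86=-162/43
back: M1=9/5−3/10·-162/43=126/43
M: M0=0, M1=126/43, M2=-162/43, M3=339/86, M4=0
seg 0: a=5, c=M0/2=0, d=(M1−M0)/(6·2)=21/86, b=Δ0−h0·(2M0+M1)/6=-128/43
seg 1: a=1, c=M1/2=63/43, d=(M2−M1)/(6·3)=-16/43, b=Δ1−h1·(2M1+M2)/6=-2/43
seg 2: a=4, c=M2/2=-81/43, d=(M3−M2)/(6·2)=221/344, b=Δ2−h2·(2M2+M3)/6=-56/43
seg 3: a=-1, c=M3/2=339/172, d=(M4−M3)/(6·2)=-113/344, b=Δ3−h3·(2M3+M4)/6=-97/86
t_q=11/4 → seg 1, τ=3/4; S=1+-2/43·τ+63/43·τ²+-16/43·τ³=1123/688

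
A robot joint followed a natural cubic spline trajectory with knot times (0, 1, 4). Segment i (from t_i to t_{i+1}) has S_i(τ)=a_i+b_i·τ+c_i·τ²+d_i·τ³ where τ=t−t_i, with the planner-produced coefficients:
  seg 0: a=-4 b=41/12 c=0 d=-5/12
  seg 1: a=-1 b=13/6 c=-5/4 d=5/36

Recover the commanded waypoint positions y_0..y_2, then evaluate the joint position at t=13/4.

y_0 = S_0(0) = a_0 = -4
y_1 = S_1(0) = a_1 = -1
y_2 = S_1(3) = -2
t_q=13/4 is in segment 1 (τ=9/4); S_1(τ)=-223/256

y_0=-4 y_1=-1 y_2=-2
S(13/4) = -223/256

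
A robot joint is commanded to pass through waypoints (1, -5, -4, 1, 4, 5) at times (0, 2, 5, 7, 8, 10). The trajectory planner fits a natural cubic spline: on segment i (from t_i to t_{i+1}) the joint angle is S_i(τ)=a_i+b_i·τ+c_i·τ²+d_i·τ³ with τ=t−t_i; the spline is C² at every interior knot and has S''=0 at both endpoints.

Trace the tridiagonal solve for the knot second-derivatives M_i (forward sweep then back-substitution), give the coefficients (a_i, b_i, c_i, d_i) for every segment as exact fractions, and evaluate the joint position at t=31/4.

  seg 0: a=1 b=-31858/8835 c=0 d=5353/35340
  seg 1: a=-5 b=-15799/8835 c=5353/5890 d=-3563/53010
  seg 2: a=-4 b=32689/17670 c=179/589 d=373/35340
  seg 3: a=1 b=56407/17670 c=2163/5890 d=-4943/8835
  seg 4: a=4 b=39727/17670 c=-7723/5890 d=7723/35340
S(31/4) = 634183/188480

Δ: Δ0=-3, Δ1=1/3, Δ2=5/2, Δ3=3, Δ4=1/2
row 1: diag=10, rhs=20; c'=3/10, d'=2
row 2: denom=10−3·3/10=91/10; d'=(13−3·2)/(91/10)=10/13
row 3: denom=6−2·20/91=506/91; d'=(3−2·10/13)/(506/91)=133/506
row 4: denom=6−1·91/506=2945/506; d'=(-15−1·133/506)/(2945/506)=-7723/2945
back: M4=-7723/2945
back: M3=133/506−91/506·-7723/2945=2163/2945
back: M2=10/13−20/91·2163/2945=358/589
back: M1=2−3/10·358/589=5353/2945
M: M0=0, M1=5353/2945, M2=358/589, M3=2163/2945, M4=-7723/2945, M5=0
seg 0: a=1, c=M0/2=0, d=(M1−M0)/(6·2)=5353/35340, b=Δ0−h0·(2M0+M1)/6=-31858/8835
seg 1: a=-5, c=M1/2=5353/5890, d=(M2−M1)/(6·3)=-3563/53010, b=Δ1−h1·(2M1+M2)/6=-15799/8835
seg 2: a=-4, c=M2/2=179/589, d=(M3−M2)/(6·2)=373/35340, b=Δ2−h2·(2M2+M3)/6=32689/17670
seg 3: a=1, c=M3/2=2163/5890, d=(M4−M3)/(6·1)=-4943/8835, b=Δ3−h3·(2M3+M4)/6=56407/17670
seg 4: a=4, c=M4/2=-7723/5890, d=(M5−M4)/(6·2)=7723/35340, b=Δ4−h4·(2M4+M5)/6=39727/17670
t_q=31/4 → seg 3, τ=3/4; S=1+56407/17670·τ+2163/5890·τ²+-4943/8835·τ³=634183/188480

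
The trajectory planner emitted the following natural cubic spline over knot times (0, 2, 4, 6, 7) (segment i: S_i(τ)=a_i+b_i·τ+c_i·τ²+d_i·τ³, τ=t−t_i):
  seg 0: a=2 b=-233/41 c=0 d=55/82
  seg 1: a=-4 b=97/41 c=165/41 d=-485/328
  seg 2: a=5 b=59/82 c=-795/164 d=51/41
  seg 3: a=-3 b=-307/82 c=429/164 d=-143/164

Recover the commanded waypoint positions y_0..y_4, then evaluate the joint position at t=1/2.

y_0=2 y_1=-4 y_2=5 y_3=-3 y_4=-5
S(1/2) = -497/656

y_0 = S_0(0) = a_0 = 2
y_1 = S_1(0) = a_1 = -4
y_2 = S_2(0) = a_2 = 5
y_3 = S_3(0) = a_3 = -3
y_4 = S_3(1) = -5
t_q=1/2 is in segment 0 (τ=1/2); S_0(τ)=-497/656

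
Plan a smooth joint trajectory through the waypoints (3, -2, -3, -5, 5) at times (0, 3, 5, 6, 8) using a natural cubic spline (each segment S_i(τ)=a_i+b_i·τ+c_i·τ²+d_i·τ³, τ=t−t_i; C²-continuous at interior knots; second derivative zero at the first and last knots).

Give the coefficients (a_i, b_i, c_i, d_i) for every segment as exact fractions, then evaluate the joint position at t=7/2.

  seg 0: a=3 b=-4571/1956 c=0 d=437/5868
  seg 1: a=-2 b=-319/978 c=437/652 d=-1481/3912
  seg 2: a=-3 b=-1070/489 c=-261/163 d=875/489
  seg 3: a=-5 b=-11/489 c=614/163 d=-307/489
S(7/2) = -21311/10432

Δ: Δ0=-5/3, Δ1=-1/2, Δ2=-2, Δ3=5
row 1: diag=10, rhs=7; c'=1/5, d'=7/10
row 2: denom=6−2·1/5=28/5; d'=(-9−2·7/10)/(28/5)=-13/7
row 3: denom=6−1·5/28=163/28; d'=(42−1·-13/7)/(163/28)=1228/163
back: M3=1228/163
back: M2=-13/7−5/28·1228/163=-522/163
back: M1=7/10−1/5·-522/163=437/326
M: M0=0, M1=437/326, M2=-522/163, M3=1228/163, M4=0
seg 0: a=3, c=M0/2=0, d=(M1−M0)/(6·3)=437/5868, b=Δ0−h0·(2M0+M1)/6=-4571/1956
seg 1: a=-2, c=M1/2=437/652, d=(M2−M1)/(6·2)=-1481/3912, b=Δ1−h1·(2M1+M2)/6=-319/978
seg 2: a=-3, c=M2/2=-261/163, d=(M3−M2)/(6·1)=875/489, b=Δ2−h2·(2M2+M3)/6=-1070/489
seg 3: a=-5, c=M3/2=614/163, d=(M4−M3)/(6·2)=-307/489, b=Δ3−h3·(2M3+M4)/6=-11/489
t_q=7/2 → seg 1, τ=1/2; S=-2+-319/978·τ+437/652·τ²+-1481/3912·τ³=-21311/10432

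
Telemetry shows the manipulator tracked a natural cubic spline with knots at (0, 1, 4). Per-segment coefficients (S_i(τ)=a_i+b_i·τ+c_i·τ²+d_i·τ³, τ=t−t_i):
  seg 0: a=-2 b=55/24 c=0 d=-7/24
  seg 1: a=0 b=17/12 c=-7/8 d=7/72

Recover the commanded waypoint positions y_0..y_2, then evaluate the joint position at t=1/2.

y_0 = S_0(0) = a_0 = -2
y_1 = S_1(0) = a_1 = 0
y_2 = S_1(3) = -1
t_q=1/2 is in segment 0 (τ=1/2); S_0(τ)=-57/64

y_0=-2 y_1=0 y_2=-1
S(1/2) = -57/64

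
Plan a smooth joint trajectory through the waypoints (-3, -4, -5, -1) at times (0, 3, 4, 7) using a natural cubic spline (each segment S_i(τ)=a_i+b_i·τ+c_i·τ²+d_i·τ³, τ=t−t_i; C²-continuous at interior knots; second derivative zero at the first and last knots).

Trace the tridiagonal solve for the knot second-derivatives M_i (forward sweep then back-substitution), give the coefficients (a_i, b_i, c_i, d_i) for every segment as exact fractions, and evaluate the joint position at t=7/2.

  seg 0: a=-3 b=2/63 c=0 d=-23/567
  seg 1: a=-4 b=-67/63 c=-23/63 d=3/7
  seg 2: a=-5 b=-32/63 c=58/63 d=-58/567
S(7/2) = -329/72

Δ: Δ0=-1/3, Δ1=-1, Δ2=4/3
row 1: diag=8, rhs=-4; c'=1/8, d'=-1/2
row 2: denom=8−1·1/8=63/8; d'=(14−1·-1/2)/(63/8)=116/63
back: M2=116/63
back: M1=-1/2−1/8·116/63=-46/63
M: M0=0, M1=-46/63, M2=116/63, M3=0
seg 0: a=-3, c=M0/2=0, d=(M1−M0)/(6·3)=-23/567, b=Δ0−h0·(2M0+M1)/6=2/63
seg 1: a=-4, c=M1/2=-23/63, d=(M2−M1)/(6·1)=3/7, b=Δ1−h1·(2M1+M2)/6=-67/63
seg 2: a=-5, c=M2/2=58/63, d=(M3−M2)/(6·3)=-58/567, b=Δ2−h2·(2M2+M3)/6=-32/63
t_q=7/2 → seg 1, τ=1/2; S=-4+-67/63·τ+-23/63·τ²+3/7·τ³=-329/72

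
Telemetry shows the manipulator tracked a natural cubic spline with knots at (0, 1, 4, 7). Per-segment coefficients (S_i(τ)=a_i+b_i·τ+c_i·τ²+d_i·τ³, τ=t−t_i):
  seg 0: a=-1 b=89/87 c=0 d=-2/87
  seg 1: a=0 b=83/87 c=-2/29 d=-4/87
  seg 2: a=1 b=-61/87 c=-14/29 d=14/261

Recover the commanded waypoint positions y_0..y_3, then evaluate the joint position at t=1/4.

y_0 = S_0(0) = a_0 = -1
y_1 = S_1(0) = a_1 = 0
y_2 = S_2(0) = a_2 = 1
y_3 = S_2(3) = -4
t_q=1/4 is in segment 0 (τ=1/4); S_0(τ)=-691/928

y_0=-1 y_1=0 y_2=1 y_3=-4
S(1/4) = -691/928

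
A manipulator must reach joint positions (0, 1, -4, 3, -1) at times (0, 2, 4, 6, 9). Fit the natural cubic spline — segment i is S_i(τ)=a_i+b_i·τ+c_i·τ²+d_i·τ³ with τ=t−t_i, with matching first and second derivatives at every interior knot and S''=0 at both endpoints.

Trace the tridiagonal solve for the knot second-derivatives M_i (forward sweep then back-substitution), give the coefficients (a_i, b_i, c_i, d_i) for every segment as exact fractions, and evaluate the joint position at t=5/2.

  seg 0: a=0 b=382/213 c=0 d=-551/1704
  seg 1: a=1 b=-889/426 c=-551/284 d=1477/1704
  seg 2: a=-4 b=118/213 c=463/142 d=-1523/1704
  seg 3: a=3 b=1223/426 c=-597/284 d=199/852
S(5/2) = -1909/4544

Δ: Δ0=1/2, Δ1=-5/2, Δ2=7/2, Δ3=-4/3
row 1: diag=8, rhs=-18; c'=1/4, d'=-9/4
row 2: denom=8−2·1/4=15/2; d'=(36−2·-9/4)/(15/2)=27/5
row 3: denom=10−2·4/15=142/15; d'=(-29−2·27/5)/(142/15)=-597/142
back: M3=-597/142
back: M2=27/5−4/15·-597/142=463/71
back: M1=-9/4−1/4·463/71=-551/142
M: M0=0, M1=-551/142, M2=463/71, M3=-597/142, M4=0
seg 0: a=0, c=M0/2=0, d=(M1−M0)/(6·2)=-551/1704, b=Δ0−h0·(2M0+M1)/6=382/213
seg 1: a=1, c=M1/2=-551/284, d=(M2−M1)/(6·2)=1477/1704, b=Δ1−h1·(2M1+M2)/6=-889/426
seg 2: a=-4, c=M2/2=463/142, d=(M3−M2)/(6·2)=-1523/1704, b=Δ2−h2·(2M2+M3)/6=118/213
seg 3: a=3, c=M3/2=-597/284, d=(M4−M3)/(6·3)=199/852, b=Δ3−h3·(2M3+M4)/6=1223/426
t_q=5/2 → seg 1, τ=1/2; S=1+-889/426·τ+-551/284·τ²+1477/1704·τ³=-1909/4544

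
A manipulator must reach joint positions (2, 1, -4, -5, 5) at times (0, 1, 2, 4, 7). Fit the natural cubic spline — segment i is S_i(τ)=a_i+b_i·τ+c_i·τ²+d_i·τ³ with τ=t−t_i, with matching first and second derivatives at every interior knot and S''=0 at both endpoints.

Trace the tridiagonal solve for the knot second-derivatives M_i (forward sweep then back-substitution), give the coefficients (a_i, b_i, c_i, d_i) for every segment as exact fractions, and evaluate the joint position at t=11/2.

Δ: Δ0=-1, Δ1=-5, Δ2=-1/2, Δ3=10/3
row 1: diag=4, rhs=-24; c'=1/4, d'=-6
row 2: denom=6−1·1/4=23/4; d'=(27−1·-6)/(23/4)=132/23
row 3: denom=10−2·8/23=214/23; d'=(23−2·132/23)/(214/23)=265/214
back: M3=265/214
back: M2=132/23−8/23·265/214=568/107
back: M1=-6−1/4·568/107=-784/107
M: M0=0, M1=-784/107, M2=568/107, M3=265/214, M4=0
seg 0: a=2, c=M0/2=0, d=(M1−M0)/(6·1)=-392/321, b=Δ0−h0·(2M0+M1)/6=71/321
seg 1: a=1, c=M1/2=-392/107, d=(M2−M1)/(6·1)=676/321, b=Δ1−h1·(2M1+M2)/6=-1105/321
seg 2: a=-4, c=M2/2=284/107, d=(M3−M2)/(6·2)=-871/2568, b=Δ2−h2·(2M2+M3)/6=-1429/321
seg 3: a=-5, c=M3/2=265/428, d=(M4−M3)/(6·3)=-265/3852, b=Δ3−h3·(2M3+M4)/6=1345/642
t_q=11/2 → seg 3, τ=3/2; S=-5+1345/642·τ+265/428·τ²+-265/3852·τ³=-2385/3424

  seg 0: a=2 b=71/321 c=0 d=-392/321
  seg 1: a=1 b=-1105/321 c=-392/107 d=676/321
  seg 2: a=-4 b=-1429/321 c=284/107 d=-871/2568
  seg 3: a=-5 b=1345/642 c=265/428 d=-265/3852
S(11/2) = -2385/3424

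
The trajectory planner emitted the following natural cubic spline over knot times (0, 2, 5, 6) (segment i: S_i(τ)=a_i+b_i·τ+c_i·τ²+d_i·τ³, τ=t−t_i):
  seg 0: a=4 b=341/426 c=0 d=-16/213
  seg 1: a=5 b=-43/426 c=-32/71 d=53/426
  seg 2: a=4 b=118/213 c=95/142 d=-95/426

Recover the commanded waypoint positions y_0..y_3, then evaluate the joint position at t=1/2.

y_0 = S_0(0) = a_0 = 4
y_1 = S_1(0) = a_1 = 5
y_2 = S_2(0) = a_2 = 4
y_3 = S_2(1) = 5
t_q=1/2 is in segment 0 (τ=1/2); S_0(τ)=1247/284

y_0=4 y_1=5 y_2=4 y_3=5
S(1/2) = 1247/284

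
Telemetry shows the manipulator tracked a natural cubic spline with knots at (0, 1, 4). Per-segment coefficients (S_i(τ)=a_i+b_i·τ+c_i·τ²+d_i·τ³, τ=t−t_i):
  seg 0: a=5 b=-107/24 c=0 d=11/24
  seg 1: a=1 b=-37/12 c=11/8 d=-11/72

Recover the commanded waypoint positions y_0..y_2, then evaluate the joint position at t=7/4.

y_0 = S_0(0) = a_0 = 5
y_1 = S_1(0) = a_1 = 1
y_2 = S_1(3) = 0
t_q=7/4 is in segment 1 (τ=3/4); S_1(τ)=-309/512

y_0=5 y_1=1 y_2=0
S(7/4) = -309/512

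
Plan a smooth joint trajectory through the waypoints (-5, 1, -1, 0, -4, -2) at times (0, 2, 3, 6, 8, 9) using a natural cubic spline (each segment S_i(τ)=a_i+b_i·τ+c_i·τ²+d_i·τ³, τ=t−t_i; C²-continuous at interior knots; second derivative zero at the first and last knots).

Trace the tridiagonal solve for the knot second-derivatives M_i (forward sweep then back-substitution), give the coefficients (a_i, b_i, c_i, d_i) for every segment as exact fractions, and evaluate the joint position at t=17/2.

Δ: Δ0=3, Δ1=-2, Δ2=1/3, Δ3=-2, Δ4=2
row 1: diag=6, rhs=-30; c'=1/6, d'=-5
row 2: denom=8−1·1/6=47/6; d'=(14−1·-5)/(47/6)=114/47
row 3: denom=10−3·18/47=416/47; d'=(-14−3·114/47)/(416/47)=-125/52
row 4: denom=6−2·47/208=577/104; d'=(24−2·-125/52)/(577/104)=2996/577
back: M4=2996/577
back: M3=-125/52−47/208·2996/577=-2064/577
back: M2=114/47−18/47·-2064/577=2190/577
back: M1=-5−1/6·2190/577=-3250/577
M: M0=0, M1=-3250/577, M2=2190/577, M3=-2064/577, M4=2996/577, M5=0
seg 0: a=-5, c=M0/2=0, d=(M1−M0)/(6·2)=-1625/3462, b=Δ0−h0·(2M0+M1)/6=8443/1731
seg 1: a=1, c=M1/2=-1625/577, d=(M2−M1)/(6·1)=2720/1731, b=Δ1−h1·(2M1+M2)/6=-1307/1731
seg 2: a=-1, c=M2/2=1095/577, d=(M3−M2)/(6·3)=-709/1731, b=Δ2−h2·(2M2+M3)/6=-2897/1731
seg 3: a=0, c=M3/2=-1032/577, d=(M4−M3)/(6·2)=1265/1731, b=Δ3−h3·(2M3+M4)/6=-2330/1731
seg 4: a=-4, c=M4/2=1498/577, d=(M5−M4)/(6·1)=-1498/1731, b=Δ4−h4·(2M4+M5)/6=466/1731
t_q=17/2 → seg 4, τ=1/2; S=-4+466/1731·τ+1498/577·τ²+-1498/1731·τ³=-7673/2308

  seg 0: a=-5 b=8443/1731 c=0 d=-1625/3462
  seg 1: a=1 b=-1307/1731 c=-1625/577 d=2720/1731
  seg 2: a=-1 b=-2897/1731 c=1095/577 d=-709/1731
  seg 3: a=0 b=-2330/1731 c=-1032/577 d=1265/1731
  seg 4: a=-4 b=466/1731 c=1498/577 d=-1498/1731
S(17/2) = -7673/2308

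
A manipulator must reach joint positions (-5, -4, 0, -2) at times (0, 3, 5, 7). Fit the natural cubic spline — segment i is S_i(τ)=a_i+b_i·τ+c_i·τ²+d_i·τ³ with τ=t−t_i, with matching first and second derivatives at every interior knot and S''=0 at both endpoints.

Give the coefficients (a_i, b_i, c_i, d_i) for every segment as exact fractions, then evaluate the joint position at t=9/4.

Δ: Δ0=1/3, Δ1=2, Δ2=-1
row 1: diag=10, rhs=10; c'=1/5, d'=1
row 2: denom=8−2·1/5=38/5; d'=(-18−2·1)/(38/5)=-50/19
back: M2=-50/19
back: M1=1−1/5·-50/19=29/19
M: M0=0, M1=29/19, M2=-50/19, M3=0
seg 0: a=-5, c=M0/2=0, d=(M1−M0)/(6·3)=29/342, b=Δ0−h0·(2M0+M1)/6=-49/114
seg 1: a=-4, c=M1/2=29/38, d=(M2−M1)/(6·2)=-79/228, b=Δ1−h1·(2M1+M2)/6=106/57
seg 2: a=0, c=M2/2=-25/19, d=(M3−M2)/(6·2)=25/114, b=Δ2−h2·(2M2+M3)/6=43/57
t_q=9/4 → seg 0, τ=9/4; S=-5+-49/114·τ+0·τ²+29/342·τ³=-12163/2432

  seg 0: a=-5 b=-49/114 c=0 d=29/342
  seg 1: a=-4 b=106/57 c=29/38 d=-79/228
  seg 2: a=0 b=43/57 c=-25/19 d=25/114
S(9/4) = -12163/2432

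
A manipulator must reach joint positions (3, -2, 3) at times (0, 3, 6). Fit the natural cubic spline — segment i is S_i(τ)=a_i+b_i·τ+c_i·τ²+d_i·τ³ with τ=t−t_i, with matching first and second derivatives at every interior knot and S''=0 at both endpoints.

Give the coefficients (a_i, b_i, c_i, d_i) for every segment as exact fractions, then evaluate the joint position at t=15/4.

  seg 0: a=3 b=-5/2 c=0 d=5/54
  seg 1: a=-2 b=0 c=5/6 d=-5/54
S(15/4) = -201/128

Δ: Δ0=-5/3, Δ1=5/3
row 1: diag=12, rhs=20; c'=1/4, d'=5/3
back: M1=5/3
M: M0=0, M1=5/3, M2=0
seg 0: a=3, c=M0/2=0, d=(M1−M0)/(6·3)=5/54, b=Δ0−h0·(2M0+M1)/6=-5/2
seg 1: a=-2, c=M1/2=5/6, d=(M2−M1)/(6·3)=-5/54, b=Δ1−h1·(2M1+M2)/6=0
t_q=15/4 → seg 1, τ=3/4; S=-2+0·τ+5/6·τ²+-5/54·τ³=-201/128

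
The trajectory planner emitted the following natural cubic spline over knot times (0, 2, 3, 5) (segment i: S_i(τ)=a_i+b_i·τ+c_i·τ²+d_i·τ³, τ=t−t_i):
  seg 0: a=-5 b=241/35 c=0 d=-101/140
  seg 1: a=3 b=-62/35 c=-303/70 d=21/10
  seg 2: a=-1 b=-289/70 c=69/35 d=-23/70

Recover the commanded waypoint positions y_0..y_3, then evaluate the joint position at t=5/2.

y_0 = S_0(0) = a_0 = -5
y_1 = S_1(0) = a_1 = 3
y_2 = S_2(0) = a_2 = -1
y_3 = S_2(2) = -4
t_q=5/2 is in segment 1 (τ=1/2); S_1(τ)=145/112

y_0=-5 y_1=3 y_2=-1 y_3=-4
S(5/2) = 145/112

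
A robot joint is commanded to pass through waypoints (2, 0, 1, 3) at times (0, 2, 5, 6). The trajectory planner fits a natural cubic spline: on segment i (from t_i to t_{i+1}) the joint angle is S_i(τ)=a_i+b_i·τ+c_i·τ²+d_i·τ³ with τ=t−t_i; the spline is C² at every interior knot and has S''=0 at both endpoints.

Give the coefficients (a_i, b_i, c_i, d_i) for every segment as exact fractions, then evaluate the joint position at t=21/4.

Δ: Δ0=-1, Δ1=1/3, Δ2=2
row 1: diag=10, rhs=8; c'=3/10, d'=4/5
row 2: denom=8−3·3/10=71/10; d'=(10−3·4/5)/(71/10)=76/71
back: M2=76/71
back: M1=4/5−3/10·76/71=34/71
M: M0=0, M1=34/71, M2=76/71, M3=0
seg 0: a=2, c=M0/2=0, d=(M1−M0)/(6·2)=17/426, b=Δ0−h0·(2M0+M1)/6=-247/213
seg 1: a=0, c=M1/2=17/71, d=(M2−M1)/(6·3)=7/213, b=Δ1−h1·(2M1+M2)/6=-145/213
seg 2: a=1, c=M2/2=38/71, d=(M3−M2)/(6·1)=-38/213, b=Δ2−h2·(2M2+M3)/6=350/213
t_q=21/4 → seg 2, τ=1/4; S=1+350/213·τ+38/71·τ²+-38/213·τ³=3275/2272

  seg 0: a=2 b=-247/213 c=0 d=17/426
  seg 1: a=0 b=-145/213 c=17/71 d=7/213
  seg 2: a=1 b=350/213 c=38/71 d=-38/213
S(21/4) = 3275/2272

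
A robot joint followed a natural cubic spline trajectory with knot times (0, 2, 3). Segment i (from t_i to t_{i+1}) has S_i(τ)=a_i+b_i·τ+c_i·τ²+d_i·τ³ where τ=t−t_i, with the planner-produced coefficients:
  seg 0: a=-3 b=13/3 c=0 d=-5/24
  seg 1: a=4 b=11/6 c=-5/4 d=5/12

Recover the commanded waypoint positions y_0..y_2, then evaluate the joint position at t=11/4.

y_0 = S_0(0) = a_0 = -3
y_1 = S_1(0) = a_1 = 4
y_2 = S_1(1) = 5
t_q=11/4 is in segment 1 (τ=3/4); S_1(τ)=1241/256

y_0=-3 y_1=4 y_2=5
S(11/4) = 1241/256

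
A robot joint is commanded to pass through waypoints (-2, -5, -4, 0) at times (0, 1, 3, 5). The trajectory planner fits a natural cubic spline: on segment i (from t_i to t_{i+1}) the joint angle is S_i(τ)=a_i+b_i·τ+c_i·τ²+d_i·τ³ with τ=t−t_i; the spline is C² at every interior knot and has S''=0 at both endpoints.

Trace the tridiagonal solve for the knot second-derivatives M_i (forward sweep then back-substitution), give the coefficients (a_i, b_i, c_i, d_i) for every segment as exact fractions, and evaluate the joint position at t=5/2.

Δ: Δ0=-3, Δ1=1/2, Δ2=2
row 1: diag=6, rhs=21; c'=1/3, d'=7/2
row 2: denom=8−2·1/3=22/3; d'=(9−2·7/2)/(22/3)=3/11
back: M2=3/11
back: M1=7/2−1/3·3/11=75/22
M: M0=0, M1=75/22, M2=3/11, M3=0
seg 0: a=-2, c=M0/2=0, d=(M1−M0)/(6·1)=25/44, b=Δ0−h0·(2M0+M1)/6=-157/44
seg 1: a=-5, c=M1/2=75/44, d=(M2−M1)/(6·2)=-23/88, b=Δ1−h1·(2M1+M2)/6=-41/22
seg 2: a=-4, c=M2/2=3/22, d=(M3−M2)/(6·2)=-1/44, b=Δ2−h2·(2M2+M3)/6=20/11
t_q=5/2 → seg 1, τ=3/2; S=-5+-41/22·τ+75/44·τ²+-23/88·τ³=-3409/704

  seg 0: a=-2 b=-157/44 c=0 d=25/44
  seg 1: a=-5 b=-41/22 c=75/44 d=-23/88
  seg 2: a=-4 b=20/11 c=3/22 d=-1/44
S(5/2) = -3409/704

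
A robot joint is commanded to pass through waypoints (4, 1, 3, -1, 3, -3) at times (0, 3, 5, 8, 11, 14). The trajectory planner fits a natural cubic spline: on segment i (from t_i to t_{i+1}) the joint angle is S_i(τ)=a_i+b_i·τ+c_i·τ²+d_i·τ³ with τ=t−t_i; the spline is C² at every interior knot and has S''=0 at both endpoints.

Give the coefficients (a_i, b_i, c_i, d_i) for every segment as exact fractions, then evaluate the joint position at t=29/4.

Δ: Δ0=-1, Δ1=1, Δ2=-4/3, Δ3=4/3, Δ4=-2
row 1: diag=10, rhs=12; c'=1/5, d'=6/5
row 2: denom=10−2·1/5=48/5; d'=(-14−2·6/5)/(48/5)=-41/24
row 3: denom=12−3·5/16=177/16; d'=(16−3·-41/24)/(177/16)=338/177
row 4: denom=12−3·16/59=660/59; d'=(-20−3·338/177)/(660/59)=-23/10
back: M4=-23/10
back: M3=338/177−16/59·-23/10=38/15
back: M2=-41/24−5/16·38/15=-5/2
back: M1=6/5−1/5·-5/2=17/10
M: M0=0, M1=17/10, M2=-5/2, M3=38/15, M4=-23/10, M5=0
seg 0: a=4, c=M0/2=0, d=(M1−M0)/(6·3)=17/180, b=Δ0−h0·(2M0+M1)/6=-37/20
seg 1: a=1, c=M1/2=17/20, d=(M2−M1)/(6·2)=-7/20, b=Δ1−h1·(2M1+M2)/6=7/10
seg 2: a=3, c=M2/2=-5/4, d=(M3−M2)/(6·3)=151/540, b=Δ2−h2·(2M2+M3)/6=-1/10
seg 3: a=-1, c=M3/2=19/15, d=(M4−M3)/(6·3)=-29/108, b=Δ3−h3·(2M3+M4)/6=-1/20
seg 4: a=3, c=M4/2=-23/20, d=(M5−M4)/(6·3)=23/180, b=Δ4−h4·(2M4+M5)/6=3/10
t_q=29/4 → seg 2, τ=9/4; S=3+-1/10·τ+-5/4·τ²+151/540·τ³=-471/1280

  seg 0: a=4 b=-37/20 c=0 d=17/180
  seg 1: a=1 b=7/10 c=17/20 d=-7/20
  seg 2: a=3 b=-1/10 c=-5/4 d=151/540
  seg 3: a=-1 b=-1/20 c=19/15 d=-29/108
  seg 4: a=3 b=3/10 c=-23/20 d=23/180
S(29/4) = -471/1280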